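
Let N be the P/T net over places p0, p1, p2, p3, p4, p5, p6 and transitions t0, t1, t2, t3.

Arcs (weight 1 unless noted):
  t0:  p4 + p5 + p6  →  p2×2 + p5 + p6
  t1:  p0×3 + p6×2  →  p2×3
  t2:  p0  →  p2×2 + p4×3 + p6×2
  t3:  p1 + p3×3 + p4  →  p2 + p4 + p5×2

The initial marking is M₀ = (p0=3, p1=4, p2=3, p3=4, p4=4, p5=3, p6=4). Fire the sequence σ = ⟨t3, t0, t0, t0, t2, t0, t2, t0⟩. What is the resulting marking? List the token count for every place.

step 1: fire t3:  (p0=3, p1=4, p2=3, p3=4, p4=4, p5=3, p6=4) → (p0=3, p1=3, p2=4, p3=1, p4=4, p5=5, p6=4)
step 2: fire t0:  (p0=3, p1=3, p2=4, p3=1, p4=4, p5=5, p6=4) → (p0=3, p1=3, p2=6, p3=1, p4=3, p5=5, p6=4)
step 3: fire t0:  (p0=3, p1=3, p2=6, p3=1, p4=3, p5=5, p6=4) → (p0=3, p1=3, p2=8, p3=1, p4=2, p5=5, p6=4)
step 4: fire t0:  (p0=3, p1=3, p2=8, p3=1, p4=2, p5=5, p6=4) → (p0=3, p1=3, p2=10, p3=1, p4=1, p5=5, p6=4)
step 5: fire t2:  (p0=3, p1=3, p2=10, p3=1, p4=1, p5=5, p6=4) → (p0=2, p1=3, p2=12, p3=1, p4=4, p5=5, p6=6)
step 6: fire t0:  (p0=2, p1=3, p2=12, p3=1, p4=4, p5=5, p6=6) → (p0=2, p1=3, p2=14, p3=1, p4=3, p5=5, p6=6)
step 7: fire t2:  (p0=2, p1=3, p2=14, p3=1, p4=3, p5=5, p6=6) → (p0=1, p1=3, p2=16, p3=1, p4=6, p5=5, p6=8)
step 8: fire t0:  (p0=1, p1=3, p2=16, p3=1, p4=6, p5=5, p6=8) → (p0=1, p1=3, p2=18, p3=1, p4=5, p5=5, p6=8)

(p0=1, p1=3, p2=18, p3=1, p4=5, p5=5, p6=8)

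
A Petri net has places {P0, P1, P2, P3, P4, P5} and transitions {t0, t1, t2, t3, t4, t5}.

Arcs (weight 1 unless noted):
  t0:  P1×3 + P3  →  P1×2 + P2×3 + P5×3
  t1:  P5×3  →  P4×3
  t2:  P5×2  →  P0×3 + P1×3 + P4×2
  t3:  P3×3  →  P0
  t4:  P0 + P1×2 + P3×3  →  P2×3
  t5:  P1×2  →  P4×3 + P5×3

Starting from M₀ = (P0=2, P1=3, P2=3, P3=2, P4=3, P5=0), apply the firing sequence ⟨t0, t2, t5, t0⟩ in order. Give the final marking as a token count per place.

step 1: fire t0:  (P0=2, P1=3, P2=3, P3=2, P4=3, P5=0) → (P0=2, P1=2, P2=6, P3=1, P4=3, P5=3)
step 2: fire t2:  (P0=2, P1=2, P2=6, P3=1, P4=3, P5=3) → (P0=5, P1=5, P2=6, P3=1, P4=5, P5=1)
step 3: fire t5:  (P0=5, P1=5, P2=6, P3=1, P4=5, P5=1) → (P0=5, P1=3, P2=6, P3=1, P4=8, P5=4)
step 4: fire t0:  (P0=5, P1=3, P2=6, P3=1, P4=8, P5=4) → (P0=5, P1=2, P2=9, P3=0, P4=8, P5=7)

(P0=5, P1=2, P2=9, P3=0, P4=8, P5=7)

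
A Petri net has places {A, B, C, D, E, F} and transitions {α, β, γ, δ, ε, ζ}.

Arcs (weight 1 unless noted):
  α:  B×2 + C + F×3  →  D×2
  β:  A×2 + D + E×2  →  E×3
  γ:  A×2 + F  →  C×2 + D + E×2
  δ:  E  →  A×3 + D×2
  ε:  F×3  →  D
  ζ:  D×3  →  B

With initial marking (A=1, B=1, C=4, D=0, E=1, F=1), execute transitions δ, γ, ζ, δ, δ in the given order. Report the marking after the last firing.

step 1: fire δ:  (A=1, B=1, C=4, D=0, E=1, F=1) → (A=4, B=1, C=4, D=2, E=0, F=1)
step 2: fire γ:  (A=4, B=1, C=4, D=2, E=0, F=1) → (A=2, B=1, C=6, D=3, E=2, F=0)
step 3: fire ζ:  (A=2, B=1, C=6, D=3, E=2, F=0) → (A=2, B=2, C=6, D=0, E=2, F=0)
step 4: fire δ:  (A=2, B=2, C=6, D=0, E=2, F=0) → (A=5, B=2, C=6, D=2, E=1, F=0)
step 5: fire δ:  (A=5, B=2, C=6, D=2, E=1, F=0) → (A=8, B=2, C=6, D=4, E=0, F=0)

(A=8, B=2, C=6, D=4, E=0, F=0)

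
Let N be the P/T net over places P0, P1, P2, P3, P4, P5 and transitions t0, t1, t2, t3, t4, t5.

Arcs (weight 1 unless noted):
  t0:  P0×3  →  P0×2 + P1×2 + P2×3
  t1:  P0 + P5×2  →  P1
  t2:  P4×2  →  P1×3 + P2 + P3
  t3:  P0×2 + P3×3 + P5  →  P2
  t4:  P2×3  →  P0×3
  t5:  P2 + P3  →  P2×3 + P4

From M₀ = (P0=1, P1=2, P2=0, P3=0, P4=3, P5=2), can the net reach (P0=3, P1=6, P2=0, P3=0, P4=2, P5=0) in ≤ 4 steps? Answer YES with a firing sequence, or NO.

YES — reachable via ⟨t1, t2, t5, t4⟩ (4 firings)

step 1: fire t1:  (P0=1, P1=2, P2=0, P3=0, P4=3, P5=2) → (P0=0, P1=3, P2=0, P3=0, P4=3, P5=0)
step 2: fire t2:  (P0=0, P1=3, P2=0, P3=0, P4=3, P5=0) → (P0=0, P1=6, P2=1, P3=1, P4=1, P5=0)
step 3: fire t5:  (P0=0, P1=6, P2=1, P3=1, P4=1, P5=0) → (P0=0, P1=6, P2=3, P3=0, P4=2, P5=0)
step 4: fire t4:  (P0=0, P1=6, P2=3, P3=0, P4=2, P5=0) → (P0=3, P1=6, P2=0, P3=0, P4=2, P5=0)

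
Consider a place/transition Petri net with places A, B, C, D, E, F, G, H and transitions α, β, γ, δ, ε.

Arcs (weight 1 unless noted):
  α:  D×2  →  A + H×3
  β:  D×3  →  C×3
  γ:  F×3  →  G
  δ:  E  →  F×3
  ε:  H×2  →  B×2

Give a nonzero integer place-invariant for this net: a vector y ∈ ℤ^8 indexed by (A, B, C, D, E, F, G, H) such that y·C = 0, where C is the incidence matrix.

y = (A:2, B:0, C:1, D:1, E:0, F:0, G:0, H:0)

Incidence matrix C (rows=places, cols=transitions):
        α    β    γ    δ    ε
    A   1    0    0    0    0
    B   0    0    0    0    2
    C   0    3    0    0    0
    D  -2   -3    0    0    0
    E   0    0    0   -1    0
    F   0    0   -3    3    0
    G   0    0    1    0    0
    H   3    0    0    0   -2

Candidate y = [2, 0, 1, 1, 0, 0, 0, 0]; check y·C column-wise:
  col α: 2·1 + 1·0 + 1·-2 + 0·3 = 0
  col β: 2·0 + 1·3 + 1·-3 = 0
  col γ: 2·0 + 1·0 + 1·0 + 0·-3 + 0·1 = 0
  col δ: 2·0 + 1·0 + 1·0 + 0·-1 + 0·3 = 0
  col ε: 2·0 + 0·2 + 1·0 + 1·0 + 0·-2 = 0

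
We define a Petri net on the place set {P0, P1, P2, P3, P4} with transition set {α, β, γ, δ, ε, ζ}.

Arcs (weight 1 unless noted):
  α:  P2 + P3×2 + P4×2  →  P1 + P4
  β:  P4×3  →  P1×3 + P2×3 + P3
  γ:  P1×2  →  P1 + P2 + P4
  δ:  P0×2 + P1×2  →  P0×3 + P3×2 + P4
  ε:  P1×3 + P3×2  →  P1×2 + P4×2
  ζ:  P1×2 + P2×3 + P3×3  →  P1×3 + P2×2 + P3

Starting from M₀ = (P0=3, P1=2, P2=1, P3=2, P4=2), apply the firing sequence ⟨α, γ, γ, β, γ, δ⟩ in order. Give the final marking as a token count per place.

step 1: fire α:  (P0=3, P1=2, P2=1, P3=2, P4=2) → (P0=3, P1=3, P2=0, P3=0, P4=1)
step 2: fire γ:  (P0=3, P1=3, P2=0, P3=0, P4=1) → (P0=3, P1=2, P2=1, P3=0, P4=2)
step 3: fire γ:  (P0=3, P1=2, P2=1, P3=0, P4=2) → (P0=3, P1=1, P2=2, P3=0, P4=3)
step 4: fire β:  (P0=3, P1=1, P2=2, P3=0, P4=3) → (P0=3, P1=4, P2=5, P3=1, P4=0)
step 5: fire γ:  (P0=3, P1=4, P2=5, P3=1, P4=0) → (P0=3, P1=3, P2=6, P3=1, P4=1)
step 6: fire δ:  (P0=3, P1=3, P2=6, P3=1, P4=1) → (P0=4, P1=1, P2=6, P3=3, P4=2)

(P0=4, P1=1, P2=6, P3=3, P4=2)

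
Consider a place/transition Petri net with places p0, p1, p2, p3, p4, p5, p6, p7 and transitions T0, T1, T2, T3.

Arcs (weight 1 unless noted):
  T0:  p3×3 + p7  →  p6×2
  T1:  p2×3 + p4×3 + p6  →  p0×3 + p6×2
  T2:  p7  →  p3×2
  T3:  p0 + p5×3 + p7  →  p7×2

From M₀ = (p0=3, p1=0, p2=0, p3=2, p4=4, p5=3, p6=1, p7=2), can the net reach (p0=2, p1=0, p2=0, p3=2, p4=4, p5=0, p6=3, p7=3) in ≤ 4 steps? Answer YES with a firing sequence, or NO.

depth 0: 1 marking
depth 1: 3 markings reached so far
depth 2: 6 markings reached so far
depth 3: 8 markings reached so far
depth 4: 10 markings reached so far
target is not among the 10 markings reachable within 4 steps

NO — not reachable within 4 firings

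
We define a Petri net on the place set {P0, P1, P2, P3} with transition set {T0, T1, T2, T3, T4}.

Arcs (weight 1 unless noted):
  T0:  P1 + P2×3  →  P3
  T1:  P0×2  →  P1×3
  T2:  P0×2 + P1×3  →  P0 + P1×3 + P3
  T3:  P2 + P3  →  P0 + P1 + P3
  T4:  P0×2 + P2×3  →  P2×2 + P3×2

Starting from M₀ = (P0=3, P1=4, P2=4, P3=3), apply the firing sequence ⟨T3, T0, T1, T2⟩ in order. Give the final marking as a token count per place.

(P0=1, P1=7, P2=0, P3=5)

step 1: fire T3:  (P0=3, P1=4, P2=4, P3=3) → (P0=4, P1=5, P2=3, P3=3)
step 2: fire T0:  (P0=4, P1=5, P2=3, P3=3) → (P0=4, P1=4, P2=0, P3=4)
step 3: fire T1:  (P0=4, P1=4, P2=0, P3=4) → (P0=2, P1=7, P2=0, P3=4)
step 4: fire T2:  (P0=2, P1=7, P2=0, P3=4) → (P0=1, P1=7, P2=0, P3=5)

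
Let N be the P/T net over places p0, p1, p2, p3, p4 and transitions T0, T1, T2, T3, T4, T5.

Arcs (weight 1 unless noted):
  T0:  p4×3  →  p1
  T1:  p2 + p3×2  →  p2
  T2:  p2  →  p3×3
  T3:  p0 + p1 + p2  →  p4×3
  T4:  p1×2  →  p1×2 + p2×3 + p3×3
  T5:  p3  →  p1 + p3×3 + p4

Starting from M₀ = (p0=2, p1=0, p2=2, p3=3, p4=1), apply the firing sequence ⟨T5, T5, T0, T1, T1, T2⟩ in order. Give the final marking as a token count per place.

(p0=2, p1=3, p2=1, p3=6, p4=0)

step 1: fire T5:  (p0=2, p1=0, p2=2, p3=3, p4=1) → (p0=2, p1=1, p2=2, p3=5, p4=2)
step 2: fire T5:  (p0=2, p1=1, p2=2, p3=5, p4=2) → (p0=2, p1=2, p2=2, p3=7, p4=3)
step 3: fire T0:  (p0=2, p1=2, p2=2, p3=7, p4=3) → (p0=2, p1=3, p2=2, p3=7, p4=0)
step 4: fire T1:  (p0=2, p1=3, p2=2, p3=7, p4=0) → (p0=2, p1=3, p2=2, p3=5, p4=0)
step 5: fire T1:  (p0=2, p1=3, p2=2, p3=5, p4=0) → (p0=2, p1=3, p2=2, p3=3, p4=0)
step 6: fire T2:  (p0=2, p1=3, p2=2, p3=3, p4=0) → (p0=2, p1=3, p2=1, p3=6, p4=0)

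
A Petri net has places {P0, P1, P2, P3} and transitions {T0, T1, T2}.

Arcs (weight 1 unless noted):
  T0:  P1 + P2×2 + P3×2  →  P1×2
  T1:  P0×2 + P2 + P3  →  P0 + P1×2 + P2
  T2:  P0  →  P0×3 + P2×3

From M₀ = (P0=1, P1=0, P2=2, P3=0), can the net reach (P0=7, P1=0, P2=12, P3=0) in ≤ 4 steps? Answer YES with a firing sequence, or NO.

depth 0: 1 marking
depth 1: 2 markings reached so far
depth 2: 3 markings reached so far
depth 3: 4 markings reached so far
depth 4: 5 markings reached so far
target is not among the 5 markings reachable within 4 steps

NO — not reachable within 4 firings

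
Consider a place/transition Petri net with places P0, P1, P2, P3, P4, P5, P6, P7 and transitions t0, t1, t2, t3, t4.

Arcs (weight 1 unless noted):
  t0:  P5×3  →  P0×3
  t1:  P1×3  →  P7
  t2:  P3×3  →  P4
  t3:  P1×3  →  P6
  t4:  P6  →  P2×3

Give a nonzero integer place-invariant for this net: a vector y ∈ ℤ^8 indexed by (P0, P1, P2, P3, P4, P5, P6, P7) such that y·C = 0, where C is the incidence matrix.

y = (P0:0, P1:0, P2:0, P3:1, P4:3, P5:0, P6:0, P7:0)

Incidence matrix C (rows=places, cols=transitions):
       t0   t1   t2   t3   t4
   P0   3    0    0    0    0
   P1   0   -3    0   -3    0
   P2   0    0    0    0    3
   P3   0    0   -3    0    0
   P4   0    0    1    0    0
   P5  -3    0    0    0    0
   P6   0    0    0    1   -1
   P7   0    1    0    0    0

Candidate y = [0, 0, 0, 1, 3, 0, 0, 0]; check y·C column-wise:
  col t0: 0·3 + 1·0 + 3·0 + 0·-3 = 0
  col t1: 0·-3 + 1·0 + 3·0 + 0·1 = 0
  col t2: 1·-3 + 3·1 = 0
  col t3: 0·-3 + 1·0 + 3·0 + 0·1 = 0
  col t4: 0·3 + 1·0 + 3·0 + 0·-1 = 0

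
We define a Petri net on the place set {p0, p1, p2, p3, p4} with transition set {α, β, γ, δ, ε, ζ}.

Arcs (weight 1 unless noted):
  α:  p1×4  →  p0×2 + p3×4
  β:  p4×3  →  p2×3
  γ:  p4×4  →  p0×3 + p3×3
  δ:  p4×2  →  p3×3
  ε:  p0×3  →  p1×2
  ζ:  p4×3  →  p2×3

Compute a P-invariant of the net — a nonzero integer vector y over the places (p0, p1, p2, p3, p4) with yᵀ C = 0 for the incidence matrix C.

y = (p0:2, p1:3, p2:3, p3:2, p4:3)

Incidence matrix C (rows=places, cols=transitions):
        α    β    γ    δ    ε    ζ
   p0   2    0    3    0   -3    0
   p1  -4    0    0    0    2    0
   p2   0    3    0    0    0    3
   p3   4    0    3    3    0    0
   p4   0   -3   -4   -2    0   -3

Candidate y = [2, 3, 3, 2, 3]; check y·C column-wise:
  col α: 2·2 + 3·-4 + 3·0 + 2·4 + 3·0 = 0
  col β: 2·0 + 3·0 + 3·3 + 2·0 + 3·-3 = 0
  col γ: 2·3 + 3·0 + 3·0 + 2·3 + 3·-4 = 0
  col δ: 2·0 + 3·0 + 3·0 + 2·3 + 3·-2 = 0
  col ε: 2·-3 + 3·2 + 3·0 + 2·0 + 3·0 = 0
  col ζ: 2·0 + 3·0 + 3·3 + 2·0 + 3·-3 = 0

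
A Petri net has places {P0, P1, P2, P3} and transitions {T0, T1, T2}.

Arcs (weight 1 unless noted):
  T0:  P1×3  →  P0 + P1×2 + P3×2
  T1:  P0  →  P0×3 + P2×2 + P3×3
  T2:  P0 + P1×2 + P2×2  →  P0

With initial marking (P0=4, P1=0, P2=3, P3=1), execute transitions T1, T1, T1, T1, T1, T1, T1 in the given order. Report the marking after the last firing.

(P0=18, P1=0, P2=17, P3=22)

step 1: fire T1:  (P0=4, P1=0, P2=3, P3=1) → (P0=6, P1=0, P2=5, P3=4)
step 2: fire T1:  (P0=6, P1=0, P2=5, P3=4) → (P0=8, P1=0, P2=7, P3=7)
step 3: fire T1:  (P0=8, P1=0, P2=7, P3=7) → (P0=10, P1=0, P2=9, P3=10)
step 4: fire T1:  (P0=10, P1=0, P2=9, P3=10) → (P0=12, P1=0, P2=11, P3=13)
step 5: fire T1:  (P0=12, P1=0, P2=11, P3=13) → (P0=14, P1=0, P2=13, P3=16)
step 6: fire T1:  (P0=14, P1=0, P2=13, P3=16) → (P0=16, P1=0, P2=15, P3=19)
step 7: fire T1:  (P0=16, P1=0, P2=15, P3=19) → (P0=18, P1=0, P2=17, P3=22)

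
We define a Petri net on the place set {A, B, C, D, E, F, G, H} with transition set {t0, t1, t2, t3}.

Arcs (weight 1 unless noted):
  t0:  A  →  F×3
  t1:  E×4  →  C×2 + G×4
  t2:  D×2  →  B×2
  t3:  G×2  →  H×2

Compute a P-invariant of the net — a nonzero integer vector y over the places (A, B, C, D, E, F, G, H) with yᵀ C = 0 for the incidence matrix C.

y = (A:0, B:1, C:0, D:1, E:0, F:0, G:0, H:0)

Incidence matrix C (rows=places, cols=transitions):
       t0   t1   t2   t3
    A  -1    0    0    0
    B   0    0    2    0
    C   0    2    0    0
    D   0    0   -2    0
    E   0   -4    0    0
    F   3    0    0    0
    G   0    4    0   -2
    H   0    0    0    2

Candidate y = [0, 1, 0, 1, 0, 0, 0, 0]; check y·C column-wise:
  col t0: 0·-1 + 1·0 + 1·0 + 0·3 = 0
  col t1: 1·0 + 0·2 + 1·0 + 0·-4 + 0·4 = 0
  col t2: 1·2 + 1·-2 = 0
  col t3: 1·0 + 1·0 + 0·-2 + 0·2 = 0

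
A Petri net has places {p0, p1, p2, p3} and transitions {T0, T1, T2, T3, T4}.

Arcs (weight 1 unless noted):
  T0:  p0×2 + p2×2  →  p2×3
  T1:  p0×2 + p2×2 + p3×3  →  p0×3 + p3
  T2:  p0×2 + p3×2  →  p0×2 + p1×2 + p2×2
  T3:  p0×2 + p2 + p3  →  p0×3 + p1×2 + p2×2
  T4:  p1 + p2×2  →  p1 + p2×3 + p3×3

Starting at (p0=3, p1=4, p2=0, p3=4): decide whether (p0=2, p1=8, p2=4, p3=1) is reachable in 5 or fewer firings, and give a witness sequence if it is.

YES — reachable via ⟨T2, T3, T0⟩ (3 firings)

step 1: fire T2:  (p0=3, p1=4, p2=0, p3=4) → (p0=3, p1=6, p2=2, p3=2)
step 2: fire T3:  (p0=3, p1=6, p2=2, p3=2) → (p0=4, p1=8, p2=3, p3=1)
step 3: fire T0:  (p0=4, p1=8, p2=3, p3=1) → (p0=2, p1=8, p2=4, p3=1)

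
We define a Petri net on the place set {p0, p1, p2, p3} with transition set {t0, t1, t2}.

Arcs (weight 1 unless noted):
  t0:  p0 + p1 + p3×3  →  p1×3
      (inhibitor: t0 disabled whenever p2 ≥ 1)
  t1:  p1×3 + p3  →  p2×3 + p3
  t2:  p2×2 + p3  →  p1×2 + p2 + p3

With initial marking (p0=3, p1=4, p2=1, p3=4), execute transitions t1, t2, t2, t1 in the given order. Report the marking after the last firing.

step 1: fire t1:  (p0=3, p1=4, p2=1, p3=4) → (p0=3, p1=1, p2=4, p3=4)
step 2: fire t2:  (p0=3, p1=1, p2=4, p3=4) → (p0=3, p1=3, p2=3, p3=4)
step 3: fire t2:  (p0=3, p1=3, p2=3, p3=4) → (p0=3, p1=5, p2=2, p3=4)
step 4: fire t1:  (p0=3, p1=5, p2=2, p3=4) → (p0=3, p1=2, p2=5, p3=4)

(p0=3, p1=2, p2=5, p3=4)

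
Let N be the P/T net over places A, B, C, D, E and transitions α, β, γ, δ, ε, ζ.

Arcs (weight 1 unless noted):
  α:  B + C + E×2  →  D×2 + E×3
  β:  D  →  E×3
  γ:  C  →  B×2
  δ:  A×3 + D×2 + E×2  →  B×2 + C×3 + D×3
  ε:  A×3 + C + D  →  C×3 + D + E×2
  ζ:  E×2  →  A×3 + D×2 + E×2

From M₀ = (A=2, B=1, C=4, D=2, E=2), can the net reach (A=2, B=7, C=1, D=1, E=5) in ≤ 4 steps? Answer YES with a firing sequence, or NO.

YES — reachable via ⟨β, γ, γ, γ⟩ (4 firings)

step 1: fire β:  (A=2, B=1, C=4, D=2, E=2) → (A=2, B=1, C=4, D=1, E=5)
step 2: fire γ:  (A=2, B=1, C=4, D=1, E=5) → (A=2, B=3, C=3, D=1, E=5)
step 3: fire γ:  (A=2, B=3, C=3, D=1, E=5) → (A=2, B=5, C=2, D=1, E=5)
step 4: fire γ:  (A=2, B=5, C=2, D=1, E=5) → (A=2, B=7, C=1, D=1, E=5)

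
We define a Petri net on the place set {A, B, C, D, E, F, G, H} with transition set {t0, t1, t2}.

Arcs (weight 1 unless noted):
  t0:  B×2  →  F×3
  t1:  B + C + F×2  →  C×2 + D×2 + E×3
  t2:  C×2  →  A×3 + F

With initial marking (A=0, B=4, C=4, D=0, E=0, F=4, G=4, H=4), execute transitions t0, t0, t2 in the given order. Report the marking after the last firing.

(A=3, B=0, C=2, D=0, E=0, F=11, G=4, H=4)

step 1: fire t0:  (A=0, B=4, C=4, D=0, E=0, F=4, G=4, H=4) → (A=0, B=2, C=4, D=0, E=0, F=7, G=4, H=4)
step 2: fire t0:  (A=0, B=2, C=4, D=0, E=0, F=7, G=4, H=4) → (A=0, B=0, C=4, D=0, E=0, F=10, G=4, H=4)
step 3: fire t2:  (A=0, B=0, C=4, D=0, E=0, F=10, G=4, H=4) → (A=3, B=0, C=2, D=0, E=0, F=11, G=4, H=4)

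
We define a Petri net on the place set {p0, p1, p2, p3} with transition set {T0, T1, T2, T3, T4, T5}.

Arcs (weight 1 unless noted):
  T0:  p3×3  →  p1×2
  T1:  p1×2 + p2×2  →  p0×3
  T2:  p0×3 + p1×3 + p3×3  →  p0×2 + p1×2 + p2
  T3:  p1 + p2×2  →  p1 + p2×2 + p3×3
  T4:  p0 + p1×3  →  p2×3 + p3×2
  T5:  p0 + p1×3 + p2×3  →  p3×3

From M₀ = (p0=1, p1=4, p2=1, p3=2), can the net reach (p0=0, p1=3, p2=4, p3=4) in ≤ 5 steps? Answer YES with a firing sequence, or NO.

step 1: fire T4:  (p0=1, p1=4, p2=1, p3=2) → (p0=0, p1=1, p2=4, p3=4)
step 2: fire T0:  (p0=0, p1=1, p2=4, p3=4) → (p0=0, p1=3, p2=4, p3=1)
step 3: fire T3:  (p0=0, p1=3, p2=4, p3=1) → (p0=0, p1=3, p2=4, p3=4)

YES — reachable via ⟨T4, T0, T3⟩ (3 firings)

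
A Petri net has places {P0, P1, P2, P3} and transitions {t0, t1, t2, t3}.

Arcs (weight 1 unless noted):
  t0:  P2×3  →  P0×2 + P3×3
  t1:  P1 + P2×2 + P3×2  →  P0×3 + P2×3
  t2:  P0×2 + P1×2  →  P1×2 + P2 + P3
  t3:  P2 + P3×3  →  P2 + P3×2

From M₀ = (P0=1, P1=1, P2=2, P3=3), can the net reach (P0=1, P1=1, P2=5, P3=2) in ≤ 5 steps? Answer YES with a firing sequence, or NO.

depth 0: 1 marking
depth 1: 3 markings reached so far
depth 2: 5 markings reached so far
depth 3: 6 markings reached so far
depth 4: 6 markings reached so far
(frontier empty at depth 4; search complete)
target is not among the 6 markings reachable within 5 steps

NO — not reachable within 5 firings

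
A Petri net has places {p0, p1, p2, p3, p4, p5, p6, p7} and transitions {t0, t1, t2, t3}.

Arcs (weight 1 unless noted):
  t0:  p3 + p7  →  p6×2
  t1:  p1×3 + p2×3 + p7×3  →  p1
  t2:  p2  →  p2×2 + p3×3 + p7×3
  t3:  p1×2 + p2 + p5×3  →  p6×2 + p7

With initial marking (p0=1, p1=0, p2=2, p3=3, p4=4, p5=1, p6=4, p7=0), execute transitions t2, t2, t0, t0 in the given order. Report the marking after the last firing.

step 1: fire t2:  (p0=1, p1=0, p2=2, p3=3, p4=4, p5=1, p6=4, p7=0) → (p0=1, p1=0, p2=3, p3=6, p4=4, p5=1, p6=4, p7=3)
step 2: fire t2:  (p0=1, p1=0, p2=3, p3=6, p4=4, p5=1, p6=4, p7=3) → (p0=1, p1=0, p2=4, p3=9, p4=4, p5=1, p6=4, p7=6)
step 3: fire t0:  (p0=1, p1=0, p2=4, p3=9, p4=4, p5=1, p6=4, p7=6) → (p0=1, p1=0, p2=4, p3=8, p4=4, p5=1, p6=6, p7=5)
step 4: fire t0:  (p0=1, p1=0, p2=4, p3=8, p4=4, p5=1, p6=6, p7=5) → (p0=1, p1=0, p2=4, p3=7, p4=4, p5=1, p6=8, p7=4)

(p0=1, p1=0, p2=4, p3=7, p4=4, p5=1, p6=8, p7=4)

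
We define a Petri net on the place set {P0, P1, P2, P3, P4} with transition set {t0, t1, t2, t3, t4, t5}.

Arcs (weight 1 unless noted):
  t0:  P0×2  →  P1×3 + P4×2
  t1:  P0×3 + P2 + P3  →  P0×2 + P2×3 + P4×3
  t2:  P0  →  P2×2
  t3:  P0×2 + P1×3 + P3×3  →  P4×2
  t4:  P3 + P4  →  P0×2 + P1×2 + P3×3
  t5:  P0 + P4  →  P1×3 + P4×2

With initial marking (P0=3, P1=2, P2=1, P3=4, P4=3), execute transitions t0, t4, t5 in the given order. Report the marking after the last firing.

step 1: fire t0:  (P0=3, P1=2, P2=1, P3=4, P4=3) → (P0=1, P1=5, P2=1, P3=4, P4=5)
step 2: fire t4:  (P0=1, P1=5, P2=1, P3=4, P4=5) → (P0=3, P1=7, P2=1, P3=6, P4=4)
step 3: fire t5:  (P0=3, P1=7, P2=1, P3=6, P4=4) → (P0=2, P1=10, P2=1, P3=6, P4=5)

(P0=2, P1=10, P2=1, P3=6, P4=5)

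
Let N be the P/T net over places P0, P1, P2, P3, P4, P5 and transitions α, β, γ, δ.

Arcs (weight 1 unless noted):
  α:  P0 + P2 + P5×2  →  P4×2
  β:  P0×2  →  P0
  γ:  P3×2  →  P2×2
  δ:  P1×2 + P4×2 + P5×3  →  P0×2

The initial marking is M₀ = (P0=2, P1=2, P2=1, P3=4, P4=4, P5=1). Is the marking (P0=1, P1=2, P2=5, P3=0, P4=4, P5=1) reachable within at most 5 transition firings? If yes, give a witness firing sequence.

step 1: fire β:  (P0=2, P1=2, P2=1, P3=4, P4=4, P5=1) → (P0=1, P1=2, P2=1, P3=4, P4=4, P5=1)
step 2: fire γ:  (P0=1, P1=2, P2=1, P3=4, P4=4, P5=1) → (P0=1, P1=2, P2=3, P3=2, P4=4, P5=1)
step 3: fire γ:  (P0=1, P1=2, P2=3, P3=2, P4=4, P5=1) → (P0=1, P1=2, P2=5, P3=0, P4=4, P5=1)

YES — reachable via ⟨β, γ, γ⟩ (3 firings)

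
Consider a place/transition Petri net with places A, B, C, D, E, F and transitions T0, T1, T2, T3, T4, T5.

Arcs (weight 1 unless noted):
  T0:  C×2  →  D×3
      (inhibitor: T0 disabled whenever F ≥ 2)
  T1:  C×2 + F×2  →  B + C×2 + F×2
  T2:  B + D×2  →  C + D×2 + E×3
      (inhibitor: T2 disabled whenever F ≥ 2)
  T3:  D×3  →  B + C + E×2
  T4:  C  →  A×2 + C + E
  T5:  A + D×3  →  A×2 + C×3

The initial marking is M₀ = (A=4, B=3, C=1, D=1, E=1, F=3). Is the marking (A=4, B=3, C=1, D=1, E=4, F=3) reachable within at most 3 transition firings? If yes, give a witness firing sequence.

NO — not reachable within 3 firings

depth 0: 1 marking
depth 1: 2 markings reached so far
depth 2: 3 markings reached so far
depth 3: 4 markings reached so far
target is not among the 4 markings reachable within 3 steps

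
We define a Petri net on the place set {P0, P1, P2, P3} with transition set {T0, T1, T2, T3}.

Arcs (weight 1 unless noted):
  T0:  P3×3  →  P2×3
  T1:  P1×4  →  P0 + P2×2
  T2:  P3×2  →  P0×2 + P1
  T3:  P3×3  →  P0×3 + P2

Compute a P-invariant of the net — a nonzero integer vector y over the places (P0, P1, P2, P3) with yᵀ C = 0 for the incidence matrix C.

y = (P0:2, P1:2, P2:3, P3:3)

Incidence matrix C (rows=places, cols=transitions):
       T0   T1   T2   T3
   P0   0    1    2    3
   P1   0   -4    1    0
   P2   3    2    0    1
   P3  -3    0   -2   -3

Candidate y = [2, 2, 3, 3]; check y·C column-wise:
  col T0: 2·0 + 2·0 + 3·3 + 3·-3 = 0
  col T1: 2·1 + 2·-4 + 3·2 + 3·0 = 0
  col T2: 2·2 + 2·1 + 3·0 + 3·-2 = 0
  col T3: 2·3 + 2·0 + 3·1 + 3·-3 = 0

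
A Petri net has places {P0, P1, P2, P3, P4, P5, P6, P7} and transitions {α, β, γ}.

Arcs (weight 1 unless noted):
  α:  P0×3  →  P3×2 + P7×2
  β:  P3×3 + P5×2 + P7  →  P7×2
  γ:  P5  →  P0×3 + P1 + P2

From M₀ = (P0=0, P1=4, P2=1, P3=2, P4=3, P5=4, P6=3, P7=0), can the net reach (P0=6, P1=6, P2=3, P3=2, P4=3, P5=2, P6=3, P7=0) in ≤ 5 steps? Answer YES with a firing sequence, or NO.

step 1: fire γ:  (P0=0, P1=4, P2=1, P3=2, P4=3, P5=4, P6=3, P7=0) → (P0=3, P1=5, P2=2, P3=2, P4=3, P5=3, P6=3, P7=0)
step 2: fire γ:  (P0=3, P1=5, P2=2, P3=2, P4=3, P5=3, P6=3, P7=0) → (P0=6, P1=6, P2=3, P3=2, P4=3, P5=2, P6=3, P7=0)

YES — reachable via ⟨γ, γ⟩ (2 firings)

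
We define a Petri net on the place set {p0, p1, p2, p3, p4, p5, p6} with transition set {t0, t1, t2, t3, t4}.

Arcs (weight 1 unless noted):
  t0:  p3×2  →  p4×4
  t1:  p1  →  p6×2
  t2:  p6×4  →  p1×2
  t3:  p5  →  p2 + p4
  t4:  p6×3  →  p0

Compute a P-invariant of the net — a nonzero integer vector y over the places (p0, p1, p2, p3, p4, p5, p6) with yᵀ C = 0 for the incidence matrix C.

Incidence matrix C (rows=places, cols=transitions):
       t0   t1   t2   t3   t4
   p0   0    0    0    0    1
   p1   0   -1    2    0    0
   p2   0    0    0    1    0
   p3  -2    0    0    0    0
   p4   4    0    0    1    0
   p5   0    0    0   -1    0
   p6   0    2   -4    0   -3

Candidate y = [0, 0, 1, -2, -1, 0, 0]; check y·C column-wise:
  col t0: 1·0 + -2·-2 + -1·4 = 0
  col t1: 0·-1 + 1·0 + -2·0 + -1·0 + 0·2 = 0
  col t2: 0·2 + 1·0 + -2·0 + -1·0 + 0·-4 = 0
  col t3: 1·1 + -2·0 + -1·1 + 0·-1 = 0
  col t4: 0·1 + 1·0 + -2·0 + -1·0 + 0·-3 = 0

y = (p0:0, p1:0, p2:1, p3:-2, p4:-1, p5:0, p6:0)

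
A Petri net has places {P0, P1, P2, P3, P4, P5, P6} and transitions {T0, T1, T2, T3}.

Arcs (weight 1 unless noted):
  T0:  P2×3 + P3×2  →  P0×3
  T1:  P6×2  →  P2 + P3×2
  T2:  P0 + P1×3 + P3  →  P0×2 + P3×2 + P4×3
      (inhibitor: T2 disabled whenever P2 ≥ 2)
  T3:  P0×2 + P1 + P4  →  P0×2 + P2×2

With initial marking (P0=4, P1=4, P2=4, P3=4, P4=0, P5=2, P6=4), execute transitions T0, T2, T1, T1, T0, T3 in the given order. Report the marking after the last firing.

(P0=11, P1=0, P2=2, P3=5, P4=2, P5=2, P6=0)

step 1: fire T0:  (P0=4, P1=4, P2=4, P3=4, P4=0, P5=2, P6=4) → (P0=7, P1=4, P2=1, P3=2, P4=0, P5=2, P6=4)
step 2: fire T2:  (P0=7, P1=4, P2=1, P3=2, P4=0, P5=2, P6=4) → (P0=8, P1=1, P2=1, P3=3, P4=3, P5=2, P6=4)
step 3: fire T1:  (P0=8, P1=1, P2=1, P3=3, P4=3, P5=2, P6=4) → (P0=8, P1=1, P2=2, P3=5, P4=3, P5=2, P6=2)
step 4: fire T1:  (P0=8, P1=1, P2=2, P3=5, P4=3, P5=2, P6=2) → (P0=8, P1=1, P2=3, P3=7, P4=3, P5=2, P6=0)
step 5: fire T0:  (P0=8, P1=1, P2=3, P3=7, P4=3, P5=2, P6=0) → (P0=11, P1=1, P2=0, P3=5, P4=3, P5=2, P6=0)
step 6: fire T3:  (P0=11, P1=1, P2=0, P3=5, P4=3, P5=2, P6=0) → (P0=11, P1=0, P2=2, P3=5, P4=2, P5=2, P6=0)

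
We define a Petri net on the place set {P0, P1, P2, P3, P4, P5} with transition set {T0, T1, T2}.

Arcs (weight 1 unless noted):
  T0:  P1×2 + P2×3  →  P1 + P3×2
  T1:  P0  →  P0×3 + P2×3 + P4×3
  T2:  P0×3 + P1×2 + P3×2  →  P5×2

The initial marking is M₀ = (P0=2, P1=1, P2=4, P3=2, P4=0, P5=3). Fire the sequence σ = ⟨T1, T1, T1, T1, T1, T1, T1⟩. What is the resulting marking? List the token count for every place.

(P0=16, P1=1, P2=25, P3=2, P4=21, P5=3)

step 1: fire T1:  (P0=2, P1=1, P2=4, P3=2, P4=0, P5=3) → (P0=4, P1=1, P2=7, P3=2, P4=3, P5=3)
step 2: fire T1:  (P0=4, P1=1, P2=7, P3=2, P4=3, P5=3) → (P0=6, P1=1, P2=10, P3=2, P4=6, P5=3)
step 3: fire T1:  (P0=6, P1=1, P2=10, P3=2, P4=6, P5=3) → (P0=8, P1=1, P2=13, P3=2, P4=9, P5=3)
step 4: fire T1:  (P0=8, P1=1, P2=13, P3=2, P4=9, P5=3) → (P0=10, P1=1, P2=16, P3=2, P4=12, P5=3)
step 5: fire T1:  (P0=10, P1=1, P2=16, P3=2, P4=12, P5=3) → (P0=12, P1=1, P2=19, P3=2, P4=15, P5=3)
step 6: fire T1:  (P0=12, P1=1, P2=19, P3=2, P4=15, P5=3) → (P0=14, P1=1, P2=22, P3=2, P4=18, P5=3)
step 7: fire T1:  (P0=14, P1=1, P2=22, P3=2, P4=18, P5=3) → (P0=16, P1=1, P2=25, P3=2, P4=21, P5=3)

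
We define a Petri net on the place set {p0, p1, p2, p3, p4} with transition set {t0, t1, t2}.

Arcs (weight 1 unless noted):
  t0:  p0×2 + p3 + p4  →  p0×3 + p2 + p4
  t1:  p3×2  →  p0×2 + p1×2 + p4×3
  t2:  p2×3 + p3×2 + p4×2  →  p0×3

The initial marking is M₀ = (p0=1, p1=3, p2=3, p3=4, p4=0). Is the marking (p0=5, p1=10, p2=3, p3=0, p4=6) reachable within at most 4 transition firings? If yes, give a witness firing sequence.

NO — not reachable within 4 firings

depth 0: 1 marking
depth 1: 2 markings reached so far
depth 2: 5 markings reached so far
depth 3: 6 markings reached so far
depth 4: 6 markings reached so far
(frontier empty at depth 4; search complete)
target is not among the 6 markings reachable within 4 steps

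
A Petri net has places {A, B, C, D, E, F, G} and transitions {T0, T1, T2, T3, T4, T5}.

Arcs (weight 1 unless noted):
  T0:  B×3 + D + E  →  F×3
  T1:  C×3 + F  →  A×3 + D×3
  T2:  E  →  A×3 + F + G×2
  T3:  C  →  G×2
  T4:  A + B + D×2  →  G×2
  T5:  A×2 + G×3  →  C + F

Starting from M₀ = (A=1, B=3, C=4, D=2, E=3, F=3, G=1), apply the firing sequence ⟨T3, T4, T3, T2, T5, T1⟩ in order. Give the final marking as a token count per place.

(A=4, B=2, C=0, D=3, E=2, F=4, G=6)

step 1: fire T3:  (A=1, B=3, C=4, D=2, E=3, F=3, G=1) → (A=1, B=3, C=3, D=2, E=3, F=3, G=3)
step 2: fire T4:  (A=1, B=3, C=3, D=2, E=3, F=3, G=3) → (A=0, B=2, C=3, D=0, E=3, F=3, G=5)
step 3: fire T3:  (A=0, B=2, C=3, D=0, E=3, F=3, G=5) → (A=0, B=2, C=2, D=0, E=3, F=3, G=7)
step 4: fire T2:  (A=0, B=2, C=2, D=0, E=3, F=3, G=7) → (A=3, B=2, C=2, D=0, E=2, F=4, G=9)
step 5: fire T5:  (A=3, B=2, C=2, D=0, E=2, F=4, G=9) → (A=1, B=2, C=3, D=0, E=2, F=5, G=6)
step 6: fire T1:  (A=1, B=2, C=3, D=0, E=2, F=5, G=6) → (A=4, B=2, C=0, D=3, E=2, F=4, G=6)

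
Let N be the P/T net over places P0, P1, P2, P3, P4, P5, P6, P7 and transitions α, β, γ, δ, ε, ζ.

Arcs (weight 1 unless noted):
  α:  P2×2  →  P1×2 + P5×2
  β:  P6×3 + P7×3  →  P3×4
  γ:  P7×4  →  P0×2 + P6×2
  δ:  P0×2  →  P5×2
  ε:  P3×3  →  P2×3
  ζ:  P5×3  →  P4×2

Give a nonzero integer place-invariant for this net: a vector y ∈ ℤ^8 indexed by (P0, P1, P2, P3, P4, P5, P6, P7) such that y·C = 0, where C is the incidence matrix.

y = (P0:4, P1:-7, P2:-3, P3:-3, P4:6, P5:4, P6:-4, P7:0)

Incidence matrix C (rows=places, cols=transitions):
        α    β    γ    δ    ε    ζ
   P0   0    0    2   -2    0    0
   P1   2    0    0    0    0    0
   P2  -2    0    0    0    3    0
   P3   0    4    0    0   -3    0
   P4   0    0    0    0    0    2
   P5   2    0    0    2    0   -3
   P6   0   -3    2    0    0    0
   P7   0   -3   -4    0    0    0

Candidate y = [4, -7, -3, -3, 6, 4, -4, 0]; check y·C column-wise:
  col α: 4·0 + -7·2 + -3·-2 + -3·0 + 6·0 + 4·2 + -4·0 = 0
  col β: 4·0 + -7·0 + -3·0 + -3·4 + 6·0 + 4·0 + -4·-3 + 0·-3 = 0
  col γ: 4·2 + -7·0 + -3·0 + -3·0 + 6·0 + 4·0 + -4·2 + 0·-4 = 0
  col δ: 4·-2 + -7·0 + -3·0 + -3·0 + 6·0 + 4·2 + -4·0 = 0
  col ε: 4·0 + -7·0 + -3·3 + -3·-3 + 6·0 + 4·0 + -4·0 = 0
  col ζ: 4·0 + -7·0 + -3·0 + -3·0 + 6·2 + 4·-3 + -4·0 = 0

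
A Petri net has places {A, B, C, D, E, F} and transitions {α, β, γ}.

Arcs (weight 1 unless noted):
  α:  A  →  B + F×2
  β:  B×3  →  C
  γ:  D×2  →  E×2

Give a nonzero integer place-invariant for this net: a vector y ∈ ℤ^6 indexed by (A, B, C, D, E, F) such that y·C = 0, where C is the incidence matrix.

Incidence matrix C (rows=places, cols=transitions):
        α    β    γ
    A  -1    0    0
    B   1   -3    0
    C   0    1    0
    D   0    0   -2
    E   0    0    2
    F   2    0    0

Candidate y = [1, 1, 3, 0, 0, 0]; check y·C column-wise:
  col α: 1·-1 + 1·1 + 3·0 + 0·2 = 0
  col β: 1·0 + 1·-3 + 3·1 = 0
  col γ: 1·0 + 1·0 + 3·0 + 0·-2 + 0·2 = 0

y = (A:1, B:1, C:3, D:0, E:0, F:0)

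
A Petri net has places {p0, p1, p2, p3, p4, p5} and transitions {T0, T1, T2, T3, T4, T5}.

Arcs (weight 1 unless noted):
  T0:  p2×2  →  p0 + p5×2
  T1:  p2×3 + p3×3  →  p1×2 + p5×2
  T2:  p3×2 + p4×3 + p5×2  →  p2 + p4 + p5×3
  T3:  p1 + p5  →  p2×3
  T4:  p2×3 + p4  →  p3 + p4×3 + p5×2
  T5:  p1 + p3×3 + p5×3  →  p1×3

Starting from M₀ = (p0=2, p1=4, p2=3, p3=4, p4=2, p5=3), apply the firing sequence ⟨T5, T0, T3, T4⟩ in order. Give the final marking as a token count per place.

(p0=3, p1=5, p2=1, p3=2, p4=4, p5=3)

step 1: fire T5:  (p0=2, p1=4, p2=3, p3=4, p4=2, p5=3) → (p0=2, p1=6, p2=3, p3=1, p4=2, p5=0)
step 2: fire T0:  (p0=2, p1=6, p2=3, p3=1, p4=2, p5=0) → (p0=3, p1=6, p2=1, p3=1, p4=2, p5=2)
step 3: fire T3:  (p0=3, p1=6, p2=1, p3=1, p4=2, p5=2) → (p0=3, p1=5, p2=4, p3=1, p4=2, p5=1)
step 4: fire T4:  (p0=3, p1=5, p2=4, p3=1, p4=2, p5=1) → (p0=3, p1=5, p2=1, p3=2, p4=4, p5=3)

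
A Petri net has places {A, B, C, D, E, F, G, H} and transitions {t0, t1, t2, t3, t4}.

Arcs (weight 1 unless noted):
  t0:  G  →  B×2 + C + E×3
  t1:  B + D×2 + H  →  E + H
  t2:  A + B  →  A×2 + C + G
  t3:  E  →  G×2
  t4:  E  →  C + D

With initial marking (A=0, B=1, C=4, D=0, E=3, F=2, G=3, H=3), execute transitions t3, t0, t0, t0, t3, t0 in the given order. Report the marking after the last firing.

step 1: fire t3:  (A=0, B=1, C=4, D=0, E=3, F=2, G=3, H=3) → (A=0, B=1, C=4, D=0, E=2, F=2, G=5, H=3)
step 2: fire t0:  (A=0, B=1, C=4, D=0, E=2, F=2, G=5, H=3) → (A=0, B=3, C=5, D=0, E=5, F=2, G=4, H=3)
step 3: fire t0:  (A=0, B=3, C=5, D=0, E=5, F=2, G=4, H=3) → (A=0, B=5, C=6, D=0, E=8, F=2, G=3, H=3)
step 4: fire t0:  (A=0, B=5, C=6, D=0, E=8, F=2, G=3, H=3) → (A=0, B=7, C=7, D=0, E=11, F=2, G=2, H=3)
step 5: fire t3:  (A=0, B=7, C=7, D=0, E=11, F=2, G=2, H=3) → (A=0, B=7, C=7, D=0, E=10, F=2, G=4, H=3)
step 6: fire t0:  (A=0, B=7, C=7, D=0, E=10, F=2, G=4, H=3) → (A=0, B=9, C=8, D=0, E=13, F=2, G=3, H=3)

(A=0, B=9, C=8, D=0, E=13, F=2, G=3, H=3)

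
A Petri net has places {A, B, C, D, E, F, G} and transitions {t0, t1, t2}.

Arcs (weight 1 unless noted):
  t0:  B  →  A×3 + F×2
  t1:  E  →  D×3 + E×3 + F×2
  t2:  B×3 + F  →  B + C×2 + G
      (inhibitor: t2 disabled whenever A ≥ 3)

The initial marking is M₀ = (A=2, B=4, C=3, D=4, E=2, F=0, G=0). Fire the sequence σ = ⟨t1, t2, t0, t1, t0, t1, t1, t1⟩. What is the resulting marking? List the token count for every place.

(A=8, B=0, C=5, D=19, E=12, F=13, G=1)

step 1: fire t1:  (A=2, B=4, C=3, D=4, E=2, F=0, G=0) → (A=2, B=4, C=3, D=7, E=4, F=2, G=0)
step 2: fire t2:  (A=2, B=4, C=3, D=7, E=4, F=2, G=0) → (A=2, B=2, C=5, D=7, E=4, F=1, G=1)
step 3: fire t0:  (A=2, B=2, C=5, D=7, E=4, F=1, G=1) → (A=5, B=1, C=5, D=7, E=4, F=3, G=1)
step 4: fire t1:  (A=5, B=1, C=5, D=7, E=4, F=3, G=1) → (A=5, B=1, C=5, D=10, E=6, F=5, G=1)
step 5: fire t0:  (A=5, B=1, C=5, D=10, E=6, F=5, G=1) → (A=8, B=0, C=5, D=10, E=6, F=7, G=1)
step 6: fire t1:  (A=8, B=0, C=5, D=10, E=6, F=7, G=1) → (A=8, B=0, C=5, D=13, E=8, F=9, G=1)
step 7: fire t1:  (A=8, B=0, C=5, D=13, E=8, F=9, G=1) → (A=8, B=0, C=5, D=16, E=10, F=11, G=1)
step 8: fire t1:  (A=8, B=0, C=5, D=16, E=10, F=11, G=1) → (A=8, B=0, C=5, D=19, E=12, F=13, G=1)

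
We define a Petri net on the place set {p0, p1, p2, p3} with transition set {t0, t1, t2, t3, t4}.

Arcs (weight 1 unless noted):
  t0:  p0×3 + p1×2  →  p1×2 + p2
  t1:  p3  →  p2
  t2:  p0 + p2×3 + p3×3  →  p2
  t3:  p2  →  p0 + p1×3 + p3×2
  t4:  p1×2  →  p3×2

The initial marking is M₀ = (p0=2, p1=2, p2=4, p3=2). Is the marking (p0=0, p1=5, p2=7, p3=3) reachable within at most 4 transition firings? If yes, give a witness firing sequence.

NO — not reachable within 4 firings

depth 0: 1 marking
depth 1: 4 markings reached so far
depth 2: 12 markings reached so far
depth 3: 26 markings reached so far
depth 4: 47 markings reached so far
target is not among the 47 markings reachable within 4 steps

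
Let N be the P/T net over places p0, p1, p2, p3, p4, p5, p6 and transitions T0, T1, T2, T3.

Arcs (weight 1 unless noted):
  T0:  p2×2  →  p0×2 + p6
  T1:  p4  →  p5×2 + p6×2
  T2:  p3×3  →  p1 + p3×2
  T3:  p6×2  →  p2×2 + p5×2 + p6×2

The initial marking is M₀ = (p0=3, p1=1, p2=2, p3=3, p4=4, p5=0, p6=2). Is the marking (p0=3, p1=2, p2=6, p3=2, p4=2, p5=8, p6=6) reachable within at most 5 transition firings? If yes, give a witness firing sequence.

step 1: fire T1:  (p0=3, p1=1, p2=2, p3=3, p4=4, p5=0, p6=2) → (p0=3, p1=1, p2=2, p3=3, p4=3, p5=2, p6=4)
step 2: fire T1:  (p0=3, p1=1, p2=2, p3=3, p4=3, p5=2, p6=4) → (p0=3, p1=1, p2=2, p3=3, p4=2, p5=4, p6=6)
step 3: fire T2:  (p0=3, p1=1, p2=2, p3=3, p4=2, p5=4, p6=6) → (p0=3, p1=2, p2=2, p3=2, p4=2, p5=4, p6=6)
step 4: fire T3:  (p0=3, p1=2, p2=2, p3=2, p4=2, p5=4, p6=6) → (p0=3, p1=2, p2=4, p3=2, p4=2, p5=6, p6=6)
step 5: fire T3:  (p0=3, p1=2, p2=4, p3=2, p4=2, p5=6, p6=6) → (p0=3, p1=2, p2=6, p3=2, p4=2, p5=8, p6=6)

YES — reachable via ⟨T1, T1, T2, T3, T3⟩ (5 firings)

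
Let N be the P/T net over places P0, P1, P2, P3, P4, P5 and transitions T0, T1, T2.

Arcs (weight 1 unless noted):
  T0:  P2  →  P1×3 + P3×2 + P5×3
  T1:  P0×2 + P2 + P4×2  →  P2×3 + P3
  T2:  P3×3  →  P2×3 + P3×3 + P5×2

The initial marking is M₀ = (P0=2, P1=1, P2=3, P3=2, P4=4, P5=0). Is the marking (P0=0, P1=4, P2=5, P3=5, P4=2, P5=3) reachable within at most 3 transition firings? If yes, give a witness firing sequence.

depth 0: 1 marking
depth 1: 3 markings reached so far
depth 2: 7 markings reached so far
depth 3: 13 markings reached so far
target is not among the 13 markings reachable within 3 steps

NO — not reachable within 3 firings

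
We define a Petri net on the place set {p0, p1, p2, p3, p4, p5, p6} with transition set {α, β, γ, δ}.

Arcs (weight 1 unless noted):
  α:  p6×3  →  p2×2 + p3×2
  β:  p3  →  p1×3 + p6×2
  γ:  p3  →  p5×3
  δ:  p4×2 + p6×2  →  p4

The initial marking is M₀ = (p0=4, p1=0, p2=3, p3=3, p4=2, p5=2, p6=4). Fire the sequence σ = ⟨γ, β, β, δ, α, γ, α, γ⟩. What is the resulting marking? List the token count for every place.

(p0=4, p1=6, p2=7, p3=2, p4=1, p5=11, p6=0)

step 1: fire γ:  (p0=4, p1=0, p2=3, p3=3, p4=2, p5=2, p6=4) → (p0=4, p1=0, p2=3, p3=2, p4=2, p5=5, p6=4)
step 2: fire β:  (p0=4, p1=0, p2=3, p3=2, p4=2, p5=5, p6=4) → (p0=4, p1=3, p2=3, p3=1, p4=2, p5=5, p6=6)
step 3: fire β:  (p0=4, p1=3, p2=3, p3=1, p4=2, p5=5, p6=6) → (p0=4, p1=6, p2=3, p3=0, p4=2, p5=5, p6=8)
step 4: fire δ:  (p0=4, p1=6, p2=3, p3=0, p4=2, p5=5, p6=8) → (p0=4, p1=6, p2=3, p3=0, p4=1, p5=5, p6=6)
step 5: fire α:  (p0=4, p1=6, p2=3, p3=0, p4=1, p5=5, p6=6) → (p0=4, p1=6, p2=5, p3=2, p4=1, p5=5, p6=3)
step 6: fire γ:  (p0=4, p1=6, p2=5, p3=2, p4=1, p5=5, p6=3) → (p0=4, p1=6, p2=5, p3=1, p4=1, p5=8, p6=3)
step 7: fire α:  (p0=4, p1=6, p2=5, p3=1, p4=1, p5=8, p6=3) → (p0=4, p1=6, p2=7, p3=3, p4=1, p5=8, p6=0)
step 8: fire γ:  (p0=4, p1=6, p2=7, p3=3, p4=1, p5=8, p6=0) → (p0=4, p1=6, p2=7, p3=2, p4=1, p5=11, p6=0)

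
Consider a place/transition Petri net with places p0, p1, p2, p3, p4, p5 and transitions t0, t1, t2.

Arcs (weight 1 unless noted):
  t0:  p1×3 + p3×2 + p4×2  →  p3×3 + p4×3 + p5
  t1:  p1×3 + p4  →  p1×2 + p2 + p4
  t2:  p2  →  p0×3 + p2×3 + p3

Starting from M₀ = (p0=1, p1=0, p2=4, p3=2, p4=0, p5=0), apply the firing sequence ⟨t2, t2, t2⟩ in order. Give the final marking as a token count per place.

step 1: fire t2:  (p0=1, p1=0, p2=4, p3=2, p4=0, p5=0) → (p0=4, p1=0, p2=6, p3=3, p4=0, p5=0)
step 2: fire t2:  (p0=4, p1=0, p2=6, p3=3, p4=0, p5=0) → (p0=7, p1=0, p2=8, p3=4, p4=0, p5=0)
step 3: fire t2:  (p0=7, p1=0, p2=8, p3=4, p4=0, p5=0) → (p0=10, p1=0, p2=10, p3=5, p4=0, p5=0)

(p0=10, p1=0, p2=10, p3=5, p4=0, p5=0)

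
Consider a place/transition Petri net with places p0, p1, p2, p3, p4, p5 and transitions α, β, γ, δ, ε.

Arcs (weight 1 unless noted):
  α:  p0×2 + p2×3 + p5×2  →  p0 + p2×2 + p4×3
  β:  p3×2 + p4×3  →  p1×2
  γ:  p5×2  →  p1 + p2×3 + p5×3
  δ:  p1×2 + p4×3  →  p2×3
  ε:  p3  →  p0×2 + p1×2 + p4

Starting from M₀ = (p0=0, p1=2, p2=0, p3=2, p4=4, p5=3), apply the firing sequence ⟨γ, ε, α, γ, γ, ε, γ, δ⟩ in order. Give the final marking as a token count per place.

(p0=3, p1=8, p2=14, p3=0, p4=6, p5=5)

step 1: fire γ:  (p0=0, p1=2, p2=0, p3=2, p4=4, p5=3) → (p0=0, p1=3, p2=3, p3=2, p4=4, p5=4)
step 2: fire ε:  (p0=0, p1=3, p2=3, p3=2, p4=4, p5=4) → (p0=2, p1=5, p2=3, p3=1, p4=5, p5=4)
step 3: fire α:  (p0=2, p1=5, p2=3, p3=1, p4=5, p5=4) → (p0=1, p1=5, p2=2, p3=1, p4=8, p5=2)
step 4: fire γ:  (p0=1, p1=5, p2=2, p3=1, p4=8, p5=2) → (p0=1, p1=6, p2=5, p3=1, p4=8, p5=3)
step 5: fire γ:  (p0=1, p1=6, p2=5, p3=1, p4=8, p5=3) → (p0=1, p1=7, p2=8, p3=1, p4=8, p5=4)
step 6: fire ε:  (p0=1, p1=7, p2=8, p3=1, p4=8, p5=4) → (p0=3, p1=9, p2=8, p3=0, p4=9, p5=4)
step 7: fire γ:  (p0=3, p1=9, p2=8, p3=0, p4=9, p5=4) → (p0=3, p1=10, p2=11, p3=0, p4=9, p5=5)
step 8: fire δ:  (p0=3, p1=10, p2=11, p3=0, p4=9, p5=5) → (p0=3, p1=8, p2=14, p3=0, p4=6, p5=5)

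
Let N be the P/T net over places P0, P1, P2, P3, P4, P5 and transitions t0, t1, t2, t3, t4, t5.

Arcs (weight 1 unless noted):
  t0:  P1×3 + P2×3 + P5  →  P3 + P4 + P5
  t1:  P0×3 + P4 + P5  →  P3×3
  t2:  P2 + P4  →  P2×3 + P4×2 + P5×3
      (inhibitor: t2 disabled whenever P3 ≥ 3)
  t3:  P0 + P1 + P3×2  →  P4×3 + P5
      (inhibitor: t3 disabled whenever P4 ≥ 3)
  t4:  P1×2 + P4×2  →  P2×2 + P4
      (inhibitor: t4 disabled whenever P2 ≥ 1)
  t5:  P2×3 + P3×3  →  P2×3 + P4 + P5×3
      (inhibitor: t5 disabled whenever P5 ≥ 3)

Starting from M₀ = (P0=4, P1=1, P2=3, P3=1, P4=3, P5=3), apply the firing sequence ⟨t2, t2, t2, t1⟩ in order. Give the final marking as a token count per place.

step 1: fire t2:  (P0=4, P1=1, P2=3, P3=1, P4=3, P5=3) → (P0=4, P1=1, P2=5, P3=1, P4=4, P5=6)
step 2: fire t2:  (P0=4, P1=1, P2=5, P3=1, P4=4, P5=6) → (P0=4, P1=1, P2=7, P3=1, P4=5, P5=9)
step 3: fire t2:  (P0=4, P1=1, P2=7, P3=1, P4=5, P5=9) → (P0=4, P1=1, P2=9, P3=1, P4=6, P5=12)
step 4: fire t1:  (P0=4, P1=1, P2=9, P3=1, P4=6, P5=12) → (P0=1, P1=1, P2=9, P3=4, P4=5, P5=11)

(P0=1, P1=1, P2=9, P3=4, P4=5, P5=11)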